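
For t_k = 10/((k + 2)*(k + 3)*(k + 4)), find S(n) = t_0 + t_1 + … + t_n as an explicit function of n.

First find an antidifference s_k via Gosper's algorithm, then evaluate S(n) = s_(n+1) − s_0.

Step 1: r(k) = (k + 2)/(k + 5).
Factor: A=k + 2; B=k + 5; C=1.
Need (k + 2)·f(k+1) − (k + 4)·f(k) = 1.
From deg A=1, deg B=1, deg C=0: d=2.
Solve for f: f(k) = k*(k + 5)/12 (degree 2 ≤ 2).
Get s_k = R·t_k = 5*k*(k + 5)/(6*(k + 2)*(k + 3)) with R(k) = B(k−1)f(k)/C(k) = k*(k + 4)*(k + 5)/12.
Verify: 10/(k**3 + 9*k**2 + 26*k + 24) matches t_k.
Evaluate: s_(n+1) = 5*(n**2 + 7*n + 6)/(6*(n**2 + 7*n + 12)); subtract s_(0) = 0 ⇒ S(n) = 5*(n**2 + 7*n + 6)/(6*(n**2 + 7*n + 12)).

S(n) = 5*(n**2 + 7*n + 6)/(6*(n**2 + 7*n + 12))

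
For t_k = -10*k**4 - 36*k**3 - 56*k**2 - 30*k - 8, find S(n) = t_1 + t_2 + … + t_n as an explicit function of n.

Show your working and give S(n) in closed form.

S(n) = 2*n*(-n**4 - 7*n**3 - 20*n**2 - 26*n - 16)

Step 1: r(k) = (5*k**4 + 38*k**3 + 112*k**2 + 145*k + 70)/(5*k**4 + 18*k**3 + 28*k**2 + 15*k + 4).
Normal form (A,B,C) = (1, 1, k**4 + 18*k**3/5 + 28*k**2/5 + 3*k + 4/5).
Need (1)·f(k+1) − (1)·f(k) = k**4 + 18*k**3/5 + 28*k**2/5 + 3*k + 4/5.
From deg A=0, deg B=0, deg C=4: d=5.
Solving with deg f ≤ 5: f(k) = k*(k**4 + 2*k**3 + 2*k**2 - 2*k + 1)/5.
Then R = B(k−1)f/C = k*(k**4 + 2*k**3 + 2*k**2 - 2*k + 1)/(5*k**4 + 18*k**3 + 28*k**2 + 15*k + 4), so s_k = R(k)·t_k = 2*k*(-k**4 - 2*k**3 - 2*k**2 + 2*k - 1).
Δs = -10*k**4 - 36*k**3 - 56*k**2 - 30*k - 8, as required.
Σ_(k=1)^n t_k = s_(n+1) − s_(1) = (-2*n**5 - 14*n**4 - 40*n**3 - 52*n**2 - 32*n - 8) − (-8), i.e. 2*n*(-n**4 - 7*n**3 - 20*n**2 - 26*n - 16).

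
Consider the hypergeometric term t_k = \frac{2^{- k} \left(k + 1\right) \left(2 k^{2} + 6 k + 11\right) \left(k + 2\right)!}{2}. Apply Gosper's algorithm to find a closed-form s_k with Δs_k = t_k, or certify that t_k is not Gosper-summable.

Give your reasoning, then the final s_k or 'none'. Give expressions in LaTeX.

Step 1: r(k) = (k + 2)*(k + 3)*(6*k + 2*(k + 1)**2 + 17)/(2*(k + 1)*(2*k**2 + 6*k + 11)).
Factor: A=k/2 + 3/2; B=1; C=k**3 + 4*k**2 + 17*k/2 + 11/2.
Solve (k/2 + 3/2)·f(k+1) − (1)·f(k) = k**3 + 4*k**2 + 17*k/2 + 11/2.
deg f ≤ 2 (via 1,0,3).
Coefficient equations give f(k) = 2*k**2 + 2*k - 1.
So s_k = (B(k−1)f/C)·t_k = (2*(2*k**2 + 2*k - 1)/((k + 1)*(2*k**2 + 6*k + 11)))·t_k = (2*k**2 + 2*k - 1)*factorial(k + 2)/2**k.
Check: Δs_k = (k + 1)*(2*k**2 + 6*k + 11)*factorial(k + 2)/(2*2**k). ✓

s_k = 2^{- k} \left(2 k^{2} + 2 k - 1\right) \left(k + 2\right)!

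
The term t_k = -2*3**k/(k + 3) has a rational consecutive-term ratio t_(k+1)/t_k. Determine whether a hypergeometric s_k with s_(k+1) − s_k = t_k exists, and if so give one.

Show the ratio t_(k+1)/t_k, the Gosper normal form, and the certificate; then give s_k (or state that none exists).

The ratio is 3*(k + 3)/(k + 4).
Factor: A=3*k + 9; B=k + 4; C=1.
Solve (3*k + 9)·f(k+1) − (k + 3)·f(k) = 1.
Degrees (1,1,0) ⇒ d ≤ -1.
d = -1 < 0 ⇒ no nonzero polynomial f; not summable.

none — t_k is not Gosper-summable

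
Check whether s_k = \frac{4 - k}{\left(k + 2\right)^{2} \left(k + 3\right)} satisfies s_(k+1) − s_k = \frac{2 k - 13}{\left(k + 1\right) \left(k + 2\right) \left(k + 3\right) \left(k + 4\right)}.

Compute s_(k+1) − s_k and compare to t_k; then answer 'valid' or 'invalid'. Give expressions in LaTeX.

s_(k+1) = (3 - k)/((k + 3)**2*(k + 4))
s_(k+1) − s_k = ((3 - k)*(k + 2)**2 + (k - 4)*(k + 3)*(k + 4))/((k + 2)**2*(k + 3)**2*(k + 4))
(s_(k+1) − s_k) − t_k = 3*(-k**2 + 3*k + 14)/(k**6 + 15*k**5 + 91*k**4 + 285*k**3 + 484*k**2 + 420*k + 144)

Invalid: residual \frac{3 \left(- k^{2} + 3 k + 14\right)}{k^{6} + 15 k^{5} + 91 k^{4} + 285 k^{3} + 484 k^{2} + 420 k + 144} ≠ 0.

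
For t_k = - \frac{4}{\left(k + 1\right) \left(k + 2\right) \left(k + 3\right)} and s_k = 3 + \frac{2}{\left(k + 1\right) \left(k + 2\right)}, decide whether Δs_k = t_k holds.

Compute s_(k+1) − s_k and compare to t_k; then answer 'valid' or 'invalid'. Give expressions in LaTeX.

s_(k+1) = 3 + 2/((k + 2)*(k + 3))
s_(k+1) − s_k = -4/(k**3 + 6*k**2 + 11*k + 6)
(s_(k+1) − s_k) − t_k = 0

valid (s_(k+1) − s_k reduces to t_k)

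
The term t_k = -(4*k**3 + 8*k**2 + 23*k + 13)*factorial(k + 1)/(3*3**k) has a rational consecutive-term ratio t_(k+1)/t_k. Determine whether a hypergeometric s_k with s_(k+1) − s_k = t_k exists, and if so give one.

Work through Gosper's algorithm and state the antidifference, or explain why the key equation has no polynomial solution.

s_k = -(4*k**2 + 4*k + 3)*factorial(k + 1)/3**k

The ratio is (4*k**4 + 28*k**3 + 91*k**2 + 150*k + 96)/(3*(4*k**3 + 8*k**2 + 23*k + 13)).
Factor: A=k/3 + 2/3; B=1; C=k**3 + 2*k**2 + 23*k/4 + 13/4.
Need (k/3 + 2/3)·f(k+1) − (1)·f(k) = k**3 + 2*k**2 + 23*k/4 + 13/4.
Degrees (1,0,3) ⇒ d ≤ 2.
A polynomial solution: f(k) = 3*(4*k**2 + 4*k + 3)/4.
Get s_k = R·t_k = -(4*k**2 + 4*k + 3)*factorial(k + 1)/3**k with R(k) = B(k−1)f(k)/C(k) = 3*(4*k**2 + 4*k + 3)/(4*k**3 + 8*k**2 + 23*k + 13).
Verify: -(4*k**3 + 8*k**2 + 23*k + 13)*factorial(k + 1)/(3*3**k) matches t_k.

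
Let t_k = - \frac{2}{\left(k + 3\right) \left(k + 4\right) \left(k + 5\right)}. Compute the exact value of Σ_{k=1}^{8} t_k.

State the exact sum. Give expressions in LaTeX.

Σ = -17/390

The ratio is (k + 3)/(k + 6).
So A=k + 3 and B=k + 6, with C=1.
Solve (k + 3)·f(k+1) − (k + 5)·f(k) = 1.
d = 2 from the (1,1,0) case.
Coefficient equations give f(k) = k*(k + 7)/24.
Get s_k = R·t_k = k*(-k - 7)/(12*(k + 3)*(k + 4)) with R(k) = B(k−1)f(k)/C(k) = k*(k + 5)*(k + 7)/24.
Δs = -2/(k**3 + 12*k**2 + 47*k + 60), as required.
Evaluate s at k=9 and k=1: -1/13 and -1/30; difference -17/390.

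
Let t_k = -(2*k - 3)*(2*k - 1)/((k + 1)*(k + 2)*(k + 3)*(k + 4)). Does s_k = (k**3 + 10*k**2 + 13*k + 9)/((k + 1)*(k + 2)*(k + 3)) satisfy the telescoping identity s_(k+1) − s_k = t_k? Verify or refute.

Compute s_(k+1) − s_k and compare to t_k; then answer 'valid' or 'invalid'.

valid (s_(k+1) − s_k reduces to t_k)

s_(k+1) = (13*k + (k + 1)**3 + 10*(k + 1)**2 + 22)/((k + 2)*(k + 3)*(k + 4))
s_(k+1) − s_k = (-4*k**2 + 8*k - 3)/(k**4 + 10*k**3 + 35*k**2 + 50*k + 24)
(s_(k+1) − s_k) − t_k = 0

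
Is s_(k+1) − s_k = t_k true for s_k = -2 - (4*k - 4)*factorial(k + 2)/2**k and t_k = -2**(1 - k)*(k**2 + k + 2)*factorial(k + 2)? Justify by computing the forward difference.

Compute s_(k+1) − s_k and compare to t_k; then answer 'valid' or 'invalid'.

Valid: the claim telescopes to t_k.

s_(k+1) = -4*2**(-k - 1)*k*factorial(k + 3) - 2
s_(k+1) − s_k = -2**(1 - k)*(k**2 + k + 2)*factorial(k + 2)
(s_(k+1) − s_k) − t_k = 0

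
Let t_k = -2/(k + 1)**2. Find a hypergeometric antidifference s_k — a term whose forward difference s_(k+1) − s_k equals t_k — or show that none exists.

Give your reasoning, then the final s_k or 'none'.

no hypergeometric antidifference exists

r(k) = (k + 1)**2/(k + 2)**2 after simplifying.
So A=k**2 + 2*k + 1 and B=k**2 + 4*k + 4, with C=1.
Solve (k**2 + 2*k + 1)·f(k+1) − (k**2 + 2*k + 1)·f(k) = 1.
deg f ≤ 0 (via 2,2,0).
f = c0 ⇒ A·f(k+1) − B(k−1)·f(k) − C = -1. The system {-1 = 0} is inconsistent; no antidifference.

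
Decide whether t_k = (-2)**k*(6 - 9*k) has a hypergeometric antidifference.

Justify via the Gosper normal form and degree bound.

Compute t_(k+1)/t_k: get 2*(-3*k - 1)/(3*k - 2).
Factor: A=-2; B=1; C=k - 2/3.
f must satisfy (-2)·f(k+1) − (1)·f(k) = k - 2/3.
Bound: deg f ≤ 1.
Solve for f: f(k) = -(3*k - 4)/9 (degree 1 ≤ 1).
Certificate R = B(k−1)f/C = -(3*k - 4)/(3*(3*k - 2)) gives s_k = (-2)**k*(3*k - 4).
Δs = (-2)**k*(6 - 9*k), as required.

Yes. s_k = (-2)**k*(3*k - 4).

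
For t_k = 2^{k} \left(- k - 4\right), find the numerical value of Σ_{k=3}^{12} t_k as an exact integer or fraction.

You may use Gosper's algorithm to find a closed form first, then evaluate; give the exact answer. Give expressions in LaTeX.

Σ = -122840

The ratio is 2*(k + 5)/(k + 4).
Normal form (A,B,C) = (2, 1, k + 4).
Solve (2)·f(k+1) − (1)·f(k) = k + 4.
d = 1 from the (0,0,1) case.
Match coefficients ⇒ f(k) = k + 2.
Certificate R = B(k−1)f/C = (k + 2)/(k + 4) gives s_k = 2**k*(-k - 2).
s_(k+1) − s_k = 2**k*(-k - 4) = t_k.
Evaluate s at k=13 and k=3: -122880 and -40; difference -122840.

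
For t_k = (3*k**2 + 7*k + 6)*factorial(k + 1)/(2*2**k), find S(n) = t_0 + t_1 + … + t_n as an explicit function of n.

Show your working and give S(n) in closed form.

S(n) = 2**(-n - 1)*(-2**(n + 3) + 3*n**3*factorial(n) + 16*n**2*factorial(n) + 27*n*factorial(n) + 14*factorial(n))

r(k) = (k + 2)*(7*k + 3*(k + 1)**2 + 13)/(2*(3*k**2 + 7*k + 6)) after simplifying.
Normal form (A,B,C) = (k/2 + 1, 1, k**2 + 7*k/3 + 2).
Solve (k/2 + 1)·f(k+1) − (1)·f(k) = k**2 + 7*k/3 + 2.
deg f ≤ 1 (via 1,0,2).
Match coefficients ⇒ f(k) = 2*(3*k + 4)/3.
Certificate R = B(k−1)f/C = 2*(3*k + 4)/(3*k**2 + 7*k + 6) gives s_k = (3*k + 4)*factorial(k + 1)/2**k.
Verify: (3*k**2 + 7*k + 6)*factorial(k + 1)/(2*2**k) matches t_k.
Telescope: S(n) = s_(n+1) − s_(0) = 2**(-n - 1)*(3*n + 7)*factorial(n + 2) − (4) = 2**(-n - 1)*(-2**(n + 3) + 3*n**3*factorial(n) + 16*n**2*factorial(n) + 27*n*factorial(n) + 14*factorial(n)).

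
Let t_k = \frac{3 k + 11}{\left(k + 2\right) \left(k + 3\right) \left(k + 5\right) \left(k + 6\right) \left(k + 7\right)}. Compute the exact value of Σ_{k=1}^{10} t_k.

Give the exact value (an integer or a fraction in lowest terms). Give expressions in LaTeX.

r(k) = (k + 2)*(k + 5)*(3*k + 14)/((k + 4)*(k + 8)*(3*k + 11)) after simplifying.
A = k + 2, B = k + 8, C = k**2 + 23*k/3 + 44/3.
Solve (k + 2)·f(k+1) − (k + 7)·f(k) = k**2 + 23*k/3 + 44/3.
Bound: deg f ≤ 5.
Solve for f: f(k) = k*(k + 3)*(k + 4)*(k**2 + 13*k + 52)/180 (degree 5 ≤ 5).
R(k) = B(k−1)·f(k)/C(k) = k*(k + 3)*(k + 7)*(k**2 + 13*k + 52)/(60*(3*k + 11)); s_k = R·t_k = k*(k**2 + 13*k + 52)/(60*(k**3 + 13*k**2 + 52*k + 60)).
s_(k+1) − s_k = (3*k + 11)/(k**5 + 23*k**4 + 203*k**3 + 853*k**2 + 1692*k + 1260) = t_k.
Σ_(k=1)^(10) t_k = s_(11) − s_(1) = 869/53040 − (11/1260) = 1705/222768.

Σ = 1705/222768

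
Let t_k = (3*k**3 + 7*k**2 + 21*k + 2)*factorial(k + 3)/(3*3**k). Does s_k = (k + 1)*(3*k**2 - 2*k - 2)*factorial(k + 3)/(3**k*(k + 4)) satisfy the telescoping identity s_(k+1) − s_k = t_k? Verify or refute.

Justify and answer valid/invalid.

s_(k+1) = (k + 2)*(3*k**2 + 4*k - 1)*factorial(k + 4)/(3*3**k*(k + 5))
s_(k+1) − s_k = (3*k**5 + 25*k**4 + 87*k**3 + 211*k**2 + 162*k - 2)*factorial(k + 3)/(3*3**k*(k + 4)*(k + 5))
(s_(k+1) − s_k) − t_k = -(3*k**4 + 19*k**3 + 40*k**2 + 92*k + 14)*factorial(k + 3)/(3**k*(k + 4)*(k + 5))

Invalid: residual -(3*k**4 + 19*k**3 + 40*k**2 + 92*k + 14)*factorial(k + 3)/(3**k*(k + 4)*(k + 5)) ≠ 0.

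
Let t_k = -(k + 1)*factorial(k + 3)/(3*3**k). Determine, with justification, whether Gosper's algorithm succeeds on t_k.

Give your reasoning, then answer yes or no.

Yes. s_k = -factorial(k + 3)/3**k.

t_(k+1)/t_k = (k + 2)*(k + 4)/(3*(k + 1)).
Gosper form: A/B · C(k+1)/C(k) with A=k/3 + 4/3, B=1, C=k + 1.
Set up (k/3 + 4/3)·f(k+1) − (1)·f(k) − (k + 1) = 0.
Degrees (1,0,1) ⇒ d ≤ 0.
Coefficient equations give f(k) = 3.
R(k) = B(k−1)·f(k)/C(k) = 3/(k + 1); s_k = R·t_k = -factorial(k + 3)/3**k.
Δs = -(k + 1)*factorial(k + 3)/(3*3**k), as required.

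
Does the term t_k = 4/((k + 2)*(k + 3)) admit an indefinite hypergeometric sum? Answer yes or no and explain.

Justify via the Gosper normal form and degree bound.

Yes. s_k = 2*k/(k + 2).

The ratio is (k + 2)/(k + 4).
Gosper form: A/B · C(k+1)/C(k) with A=k + 2, B=k + 4, C=1.
Solve (k + 2)·f(k+1) − (k + 3)·f(k) = 1.
Degrees (1,1,0) ⇒ d ≤ 1.
A polynomial solution: f(k) = k/2.
So s_k = (B(k−1)f/C)·t_k = (k*(k + 3)/2)·t_k = 2*k/(k + 2).
Verify: 4/(k**2 + 5*k + 6) matches t_k.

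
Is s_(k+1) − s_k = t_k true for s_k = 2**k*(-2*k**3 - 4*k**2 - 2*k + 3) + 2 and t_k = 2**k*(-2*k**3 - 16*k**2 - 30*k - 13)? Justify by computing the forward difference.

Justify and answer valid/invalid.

s_(k+1) = 2*2**k*(-2*k - 2*(k + 1)**3 - 4*(k + 1)**2 + 1) + 2
s_(k+1) − s_k = 2**k*(-2*k**3 - 16*k**2 - 30*k - 13)
(s_(k+1) − s_k) − t_k = 0

valid (s_(k+1) − s_k reduces to t_k)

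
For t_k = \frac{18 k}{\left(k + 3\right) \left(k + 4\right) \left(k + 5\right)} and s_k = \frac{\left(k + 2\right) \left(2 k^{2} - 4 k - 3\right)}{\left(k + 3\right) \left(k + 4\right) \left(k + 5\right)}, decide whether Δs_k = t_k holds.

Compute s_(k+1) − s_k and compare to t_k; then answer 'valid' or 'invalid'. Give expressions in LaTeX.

s_(k+1) = -(k + 3)*(4*k - 2*(k + 1)**2 + 7)/((k + 4)*(k + 5)*(k + 6))
s_(k+1) − s_k = 3*(8*k**2 + 14*k - 3)/(k**4 + 18*k**3 + 119*k**2 + 342*k + 360)
(s_(k+1) − s_k) − t_k = 3*(2*k**2 - 22*k - 3)/(k**4 + 18*k**3 + 119*k**2 + 342*k + 360)

Invalid: residual \frac{3 \left(2 k^{2} - 22 k - 3\right)}{k^{4} + 18 k^{3} + 119 k^{2} + 342 k + 360} ≠ 0.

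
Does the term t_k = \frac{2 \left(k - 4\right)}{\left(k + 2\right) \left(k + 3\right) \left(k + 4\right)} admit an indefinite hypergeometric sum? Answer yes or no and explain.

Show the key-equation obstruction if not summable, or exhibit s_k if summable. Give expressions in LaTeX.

Ratio r(k) = (k - 3)*(k + 2)/((k - 4)*(k + 5)).
Gosper form: A/B · C(k+1)/C(k) with A=k + 2, B=k + 5, C=k - 4.
f must satisfy (k + 2)·f(k+1) − (k + 4)·f(k) = k - 4.
Bound: deg f ≤ 2.
Match coefficients ⇒ f(k) = -k*(k + 11)/6.
Then R = B(k−1)f/C = -k*(k + 4)*(k + 11)/(6*(k - 4)), so s_k = R(k)·t_k = k*(-k - 11)/(3*(k + 2)*(k + 3)).
s_(k+1) − s_k = 2*(k - 4)/(k**3 + 9*k**2 + 26*k + 24) = t_k.

Yes. s_k = \frac{k \left(- k - 11\right)}{3 \left(k + 2\right) \left(k + 3\right)}.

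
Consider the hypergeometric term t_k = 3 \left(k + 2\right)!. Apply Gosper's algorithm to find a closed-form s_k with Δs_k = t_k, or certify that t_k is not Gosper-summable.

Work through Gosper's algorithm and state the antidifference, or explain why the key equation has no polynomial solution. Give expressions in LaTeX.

Ratio r(k) = k + 3.
A = k + 3, B = 1, C = 1.
f must satisfy (k + 3)·f(k+1) − (1)·f(k) = 1.
deg f ≤ -1 (via 1,0,0).
d = -1 < 0 ⇒ no nonzero polynomial f; not summable.

not Gosper-summable; s_k does not exist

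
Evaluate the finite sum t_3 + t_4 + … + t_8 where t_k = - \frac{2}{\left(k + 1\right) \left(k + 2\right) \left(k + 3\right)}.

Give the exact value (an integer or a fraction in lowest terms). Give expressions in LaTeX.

Σ = -9/220

t_(k+1)/t_k = (k + 1)/(k + 4).
Factor: A=k + 1; B=k + 4; C=1.
Set up (k + 1)·f(k+1) − (k + 3)·f(k) − (1) = 0.
Degrees (1,1,0) ⇒ d ≤ 2.
Match coefficients ⇒ f(k) = k*(k + 3)/4.
Then R = B(k−1)f/C = k*(k + 3)**2/4, so s_k = R(k)·t_k = k*(-k - 3)/(2*(k + 1)*(k + 2)).
Check: Δs_k = -2/(k**3 + 6*k**2 + 11*k + 6). ✓
Telescoping: Σ = s_(9) − s_(3) = -27/55 − (-9/20) = -9/220.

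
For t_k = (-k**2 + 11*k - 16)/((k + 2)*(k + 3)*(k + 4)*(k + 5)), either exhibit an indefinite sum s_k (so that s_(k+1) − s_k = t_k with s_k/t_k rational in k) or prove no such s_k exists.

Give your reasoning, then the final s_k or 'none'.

Step 1: r(k) = (k + 2)*(-11*k + (k + 1)**2 + 5)/((k + 6)*(k**2 - 11*k + 16)).
Gosper form: A/B · C(k+1)/C(k) with A=k + 2, B=k + 6, C=k**2 - 11*k + 16.
Key eq: (k + 2)·f(k+1) = (k + 5)·f(k) + (k**2 - 11*k + 16).
From deg A=1, deg B=1, deg C=2: d=3.
Match coefficients ⇒ f(k) = k*(k**2 + 3*k + 44)/6.
So s_k = (B(k−1)f/C)·t_k = (k*(k + 5)*(k**2 + 3*k + 44)/(6*(k**2 - 11*k + 16)))·t_k = k*(-k**2 - 3*k - 44)/(6*(k + 2)*(k + 3)*(k + 4)).
s_(k+1) − s_k = (-k**2 + 11*k - 16)/(k**4 + 14*k**3 + 71*k**2 + 154*k + 120) = t_k.

s_k = k*(-k**2 - 3*k - 44)/(6*(k + 2)*(k + 3)*(k + 4))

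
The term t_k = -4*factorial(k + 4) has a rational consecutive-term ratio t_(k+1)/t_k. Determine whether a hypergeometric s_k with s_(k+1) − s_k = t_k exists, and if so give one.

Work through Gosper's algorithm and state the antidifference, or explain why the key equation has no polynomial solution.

The ratio is k + 5.
Normal form (A,B,C) = (k + 5, 1, 1).
Set up (k + 5)·f(k+1) − (1)·f(k) − (1) = 0.
d = -1 from the (1,0,0) case.
d = -1 < 0 ⇒ no nonzero polynomial f; not summable.

none — t_k is not Gosper-summable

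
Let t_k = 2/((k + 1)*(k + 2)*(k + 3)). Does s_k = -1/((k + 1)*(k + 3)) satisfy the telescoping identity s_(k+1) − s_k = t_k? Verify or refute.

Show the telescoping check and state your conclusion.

Invalid: residual -3/(k**4 + 10*k**3 + 35*k**2 + 50*k + 24) ≠ 0.

s_(k+1) = -1/((k + 2)*(k + 4))
s_(k+1) − s_k = (2*k + 5)/(k**4 + 10*k**3 + 35*k**2 + 50*k + 24)
(s_(k+1) − s_k) − t_k = -3/(k**4 + 10*k**3 + 35*k**2 + 50*k + 24)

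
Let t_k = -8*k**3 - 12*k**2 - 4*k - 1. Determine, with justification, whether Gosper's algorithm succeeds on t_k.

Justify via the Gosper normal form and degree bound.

Yes. s_k = k*(-2*k**3 + 2*k - 1).

Ratio r(k) = (8*k**3 + 36*k**2 + 52*k + 25)/(8*k**3 + 12*k**2 + 4*k + 1).
Take A(k)=1, B(k)=1, C(k)=k**3 + 3*k**2/2 + k/2 + 1/8.
Key eq: (1)·f(k+1) = (1)·f(k) + (k**3 + 3*k**2/2 + k/2 + 1/8).
d = 4 from the (0,0,3) case.
Match coefficients ⇒ f(k) = k*(2*k**3 - 2*k + 1)/8.
R(k) = B(k−1)·f(k)/C(k) = k*(2*k**3 - 2*k + 1)/(8*k**3 + 12*k**2 + 4*k + 1); s_k = R·t_k = k*(-2*k**3 + 2*k - 1).
Δs = -8*k**3 - 12*k**2 - 4*k - 1, as required.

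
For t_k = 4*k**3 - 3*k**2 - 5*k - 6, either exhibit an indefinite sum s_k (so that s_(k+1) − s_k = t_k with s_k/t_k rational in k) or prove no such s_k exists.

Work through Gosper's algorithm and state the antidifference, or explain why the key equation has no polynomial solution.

s_k = k*(k**3 - 3*k**2 - 4)

t_(k+1)/t_k = (4*k**3 + 9*k**2 + k - 10)/(4*k**3 - 3*k**2 - 5*k - 6).
Gosper form: A/B · C(k+1)/C(k) with A=1, B=1, C=k**3 - 3*k**2/4 - 5*k/4 - 3/2.
Need (1)·f(k+1) − (1)·f(k) = k**3 - 3*k**2/4 - 5*k/4 - 3/2.
Bound: deg f ≤ 4.
Match coefficients ⇒ f(k) = k*(k**3 - 3*k**2 - 4)/4.
Then R = B(k−1)f/C = k*(k**3 - 3*k**2 - 4)/(4*k**3 - 3*k**2 - 5*k - 6), so s_k = R(k)·t_k = k*(k**3 - 3*k**2 - 4).
Check: Δs_k = 4*k**3 - 3*k**2 - 5*k - 6. ✓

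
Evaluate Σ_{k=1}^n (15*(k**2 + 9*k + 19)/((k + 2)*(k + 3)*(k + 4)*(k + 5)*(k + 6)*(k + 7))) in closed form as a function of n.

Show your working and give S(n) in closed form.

Compute t_(k+1)/t_k: get (k + 2)*(9*k + (k + 1)**2 + 28)/((k + 8)*(k**2 + 9*k + 19)).
Take A(k)=k + 2, B(k)=k + 8, C(k)=k**2 + 9*k + 19.
f must satisfy (k + 2)·f(k+1) − (k + 7)·f(k) = k**2 + 9*k + 19.
deg f ≤ 5 (via 1,1,2).
Solve for f: f(k) = k*(k + 3)*(k + 5)*(k**2 + 12*k + 44)/144 (degree 5 ≤ 5).
Then R = B(k−1)f/C = k*(k + 3)*(k + 5)*(k + 7)*(k**2 + 12*k + 44)/(144*(k**2 + 9*k + 19)), so s_k = R(k)·t_k = 5*k*(k**2 + 12*k + 44)/(48*(k**3 + 12*k**2 + 44*k + 48)).
s_(k+1) − s_k = 15*(k**2 + 9*k + 19)/(k**6 + 27*k**5 + 295*k**4 + 1665*k**3 + 5104*k**2 + 8028*k + 5040) = t_k.
s_(n+1) = 5*(n**3 + 15*n**2 + 71*n + 57)/(48*(n**3 + 15*n**2 + 71*n + 105)) and s_(1) = 19/336, so S(n) = n*(n**2 + 15*n + 71)/(21*(n**3 + 15*n**2 + 71*n + 105)).

S(n) = n*(n**2 + 15*n + 71)/(21*(n**3 + 15*n**2 + 71*n + 105))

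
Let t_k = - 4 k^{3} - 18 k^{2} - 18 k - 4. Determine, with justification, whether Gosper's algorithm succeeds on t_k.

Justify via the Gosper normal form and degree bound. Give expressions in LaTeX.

Yes. s_k = k \left(- k^{3} - 4 k^{2} - k + 2\right).

Ratio r(k) = (2*k**3 + 15*k**2 + 33*k + 22)/(2*k**3 + 9*k**2 + 9*k + 2).
So A=1 and B=1, with C=k**3 + 9*k**2/2 + 9*k/2 + 1.
Solve (1)·f(k+1) − (1)·f(k) = k**3 + 9*k**2/2 + 9*k/2 + 1.
From deg A=0, deg B=0, deg C=3: d=4.
Solve for f: f(k) = k*(k + 1)*(k**2 + 3*k - 2)/4 (degree 4 ≤ 4).
Then R = B(k−1)f/C = k*(k**2 + 3*k - 2)/(2*(2*k**2 + 7*k + 2)), so s_k = R(k)·t_k = k*(-k**3 - 4*k**2 - k + 2).
Check: Δs_k = -4*k**3 - 18*k**2 - 18*k - 4. ✓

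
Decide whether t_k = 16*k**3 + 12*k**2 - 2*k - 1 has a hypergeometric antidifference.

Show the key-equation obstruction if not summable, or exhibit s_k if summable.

Yes. s_k = k*(4*k**3 - 4*k**2 - 3*k + 2).

t_(k+1)/t_k = (16*k**3 + 60*k**2 + 70*k + 25)/(16*k**3 + 12*k**2 - 2*k - 1).
Gosper form: A/B · C(k+1)/C(k) with A=1, B=1, C=k**3 + 3*k**2/4 - k/8 - 1/16.
Solve (1)·f(k+1) − (1)·f(k) = k**3 + 3*k**2/4 - k/8 - 1/16.
deg f ≤ 4 (via 0,0,3).
Solve for f: f(k) = k*(2*k - 1)*(2*k**2 - k - 2)/16 (degree 4 ≤ 4).
R(k) = B(k−1)·f(k)/C(k) = k*(2*k - 1)*(2*k**2 - k - 2)/((4*k + 1)*(4*k**2 + 2*k - 1)); s_k = R·t_k = k*(4*k**3 - 4*k**2 - 3*k + 2).
Verify: 16*k**3 + 12*k**2 - 2*k - 1 matches t_k.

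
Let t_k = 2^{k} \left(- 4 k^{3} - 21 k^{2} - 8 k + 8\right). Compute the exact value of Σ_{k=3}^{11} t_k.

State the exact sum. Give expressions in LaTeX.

Compute t_(k+1)/t_k: get 2*(4*k**3 + 33*k**2 + 62*k + 25)/(4*k**3 + 21*k**2 + 8*k - 8).
Gosper form: A/B · C(k+1)/C(k) with A=2, B=1, C=k**3 + 21*k**2/4 + 2*k - 2.
Set up (2)·f(k+1) − (1)·f(k) − (k**3 + 21*k**2/4 + 2*k - 2) = 0.
Bound: deg f ≤ 3.
Match coefficients ⇒ f(k) = (4*k**3 - 3*k**2 - 4*k - 2)/4.
So s_k = (B(k−1)f/C)·t_k = ((4*k**3 - 3*k**2 - 4*k - 2)/(4*k**3 + 21*k**2 + 8*k - 8))·t_k = 2**k*(-4*k**3 + 3*k**2 + 4*k + 2).
Verify: 2**k*(-4*k**3 - 21*k**2 - 8*k + 8) matches t_k.
Telescoping: Σ = s_(12) − s_(3) = -26337280 − (-536) = -26336744.

Σ = -26336744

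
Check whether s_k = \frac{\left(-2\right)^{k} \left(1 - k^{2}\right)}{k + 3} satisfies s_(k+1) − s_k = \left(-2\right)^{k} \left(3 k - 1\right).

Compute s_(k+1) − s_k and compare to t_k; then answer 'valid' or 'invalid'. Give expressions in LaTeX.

Invalid: residual \frac{\left(-2\right)^{k + 1} \left(3 k^{2} + 9 k - 4\right)}{k^{2} + 7 k + 12} ≠ 0.

s_(k+1) = 2*(-2)**k*k*(k + 2)/(k + 4)
s_(k+1) − s_k = (-2)**k*(3*k**3 + 14*k**2 + 11*k - 4)/(k**2 + 7*k + 12)
(s_(k+1) − s_k) − t_k = (-2)**(k + 1)*(3*k**2 + 9*k - 4)/(k**2 + 7*k + 12)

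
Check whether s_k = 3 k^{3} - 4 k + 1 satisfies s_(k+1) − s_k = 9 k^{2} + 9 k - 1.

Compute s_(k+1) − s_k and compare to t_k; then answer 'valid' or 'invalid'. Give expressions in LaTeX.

s_(k+1) = -4*k + 3*(k + 1)**3 - 3
s_(k+1) − s_k = 9*k**2 + 9*k - 1
(s_(k+1) − s_k) − t_k = 0

Valid — Δs_k = t_k.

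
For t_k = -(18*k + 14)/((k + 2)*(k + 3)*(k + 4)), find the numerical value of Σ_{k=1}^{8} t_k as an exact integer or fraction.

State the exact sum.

r(k) = (k + 2)*(9*k + 16)/((k + 5)*(9*k + 7)) after simplifying.
Gosper form: A/B · C(k+1)/C(k) with A=k + 2, B=k + 5, C=k + 7/9.
Solve (k + 2)·f(k+1) − (k + 4)·f(k) = k + 7/9.
deg f ≤ 2 (via 1,1,1).
Match coefficients ⇒ f(k) = k*(25*k + 17)/108.
Get s_k = R·t_k = -k*(25*k + 17)/(6*(k + 2)*(k + 3)) with R(k) = B(k−1)f(k)/C(k) = k*(k + 4)*(25*k + 17)/(12*(9*k + 7)).
Check: Δs_k = 2*(-9*k - 7)/(k**3 + 9*k**2 + 26*k + 24). ✓
Sum = s_(9) − s_(1); s_(9) = -11/4, s_(1) = -7/12 ⇒ -13/6.

Σ = -13/6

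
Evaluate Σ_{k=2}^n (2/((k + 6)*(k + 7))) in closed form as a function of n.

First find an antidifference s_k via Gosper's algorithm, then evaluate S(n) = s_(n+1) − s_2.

S(n) = (n - 1)/(4*(n + 7))

Step 1: r(k) = (k + 6)/(k + 8).
Take A(k)=k + 6, B(k)=k + 8, C(k)=1.
Need (k + 6)·f(k+1) − (k + 7)·f(k) = 1.
Degrees (1,1,0) ⇒ d ≤ 1.
A polynomial solution: f(k) = k/6.
Certificate R = B(k−1)f/C = k*(k + 7)/6 gives s_k = k/(3*(k + 6)).
Check: Δs_k = 2/(k**2 + 13*k + 42). ✓
Telescope: S(n) = s_(n+1) − s_(2) = (n + 1)/(3*(n + 7)) − (1/12) = (n - 1)/(4*(n + 7)).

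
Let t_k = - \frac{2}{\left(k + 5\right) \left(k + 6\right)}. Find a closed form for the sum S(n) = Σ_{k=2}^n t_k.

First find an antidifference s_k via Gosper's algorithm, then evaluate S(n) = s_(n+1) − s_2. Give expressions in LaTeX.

r(k) = (k + 5)/(k + 7) after simplifying.
Factor: A=k + 5; B=k + 7; C=1.
Key eq: (k + 5)·f(k+1) = (k + 6)·f(k) + (1).
d = 1 from the (1,1,0) case.
Coefficient equations give f(k) = k/5.
R(k) = B(k−1)·f(k)/C(k) = k*(k + 6)/5; s_k = R·t_k = -2*k/(5*k + 25).
Δs = -2/(k**2 + 11*k + 30), as required.
Evaluate: s_(n+1) = 2*(-n - 1)/(5*(n + 6)); subtract s_(2) = -4/35 ⇒ S(n) = 2*(1 - n)/(7*(n + 6)).

S(n) = \frac{2 \left(1 - n\right)}{7 \left(n + 6\right)}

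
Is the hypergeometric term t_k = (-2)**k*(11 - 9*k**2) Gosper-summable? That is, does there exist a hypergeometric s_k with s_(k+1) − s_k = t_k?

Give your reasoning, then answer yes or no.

Ratio r(k) = 2*(11 - 9*(k + 1)**2)/(9*k**2 - 11).
A = -2, B = 1, C = k**2 - 11/9.
Key eq: (-2)·f(k+1) = (1)·f(k) + (k**2 - 11/9).
deg f ≤ 2 (via 0,0,2).
Solve for f: f(k) = -(3*k**2 - 4*k - 3)/9 (degree 2 ≤ 2).
Certificate R = B(k−1)f/C = -(3*k**2 - 4*k - 3)/(9*k**2 - 11) gives s_k = (-2)**k*(3*k**2 - 4*k - 3).
Check: Δs_k = (-2)**k*(11 - 9*k**2). ✓

Yes. s_k = (-2)**k*(3*k**2 - 4*k - 3).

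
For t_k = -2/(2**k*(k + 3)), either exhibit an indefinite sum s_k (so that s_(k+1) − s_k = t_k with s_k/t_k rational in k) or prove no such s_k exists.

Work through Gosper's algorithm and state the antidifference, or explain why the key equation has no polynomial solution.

r(k) = (k + 3)/(2*(k + 4)) after simplifying.
A = k/2 + 3/2, B = k + 4, C = 1.
f must satisfy (k/2 + 3/2)·f(k+1) − (k + 3)·f(k) = 1.
deg f ≤ -1 (via 1,1,0).
d = -1 < 0 ⇒ no nonzero polynomial f; not summable.

none — t_k is not Gosper-summable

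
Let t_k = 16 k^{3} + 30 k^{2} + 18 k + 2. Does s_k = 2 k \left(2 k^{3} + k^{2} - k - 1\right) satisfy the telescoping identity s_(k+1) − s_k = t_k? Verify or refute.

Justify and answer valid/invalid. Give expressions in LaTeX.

Valid — Δs_k = t_k.

s_(k+1) = 4*k**4 + 18*k**3 + 28*k**2 + 16*k + 2
s_(k+1) − s_k = 16*k**3 + 30*k**2 + 18*k + 2
(s_(k+1) − s_k) − t_k = 0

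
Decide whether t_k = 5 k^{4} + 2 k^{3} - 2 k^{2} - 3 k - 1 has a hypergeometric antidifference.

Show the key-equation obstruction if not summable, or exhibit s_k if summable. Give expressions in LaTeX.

Ratio r(k) = (5*k**4 + 22*k**3 + 34*k**2 + 19*k + 1)/(5*k**4 + 2*k**3 - 2*k**2 - 3*k - 1).
Gosper form: A/B · C(k+1)/C(k) with A=1, B=1, C=k**4 + 2*k**3/5 - 2*k**2/5 - 3*k/5 - 1/5.
Solve (1)·f(k+1) − (1)·f(k) = k**4 + 2*k**3/5 - 2*k**2/5 - 3*k/5 - 1/5.
d = 5 from the (0,0,4) case.
Solving with deg f ≤ 5: f(k) = k**4*(k - 2)/5.
Then R = B(k−1)f/C = k**4*(k - 2)/(5*k**4 + 2*k**3 - 2*k**2 - 3*k - 1), so s_k = R(k)·t_k = k**4*(k - 2).
s_(k+1) − s_k = k**4*(2 - k) + (k - 1)*(k + 1)**4 = t_k.

Yes. s_k = k^{4} \left(k - 2\right).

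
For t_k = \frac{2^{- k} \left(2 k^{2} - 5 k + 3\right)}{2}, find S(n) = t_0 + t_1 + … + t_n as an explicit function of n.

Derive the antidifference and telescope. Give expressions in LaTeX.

Step 1: r(k) = k*(2*k - 1)/(2*(2*k**2 - 5*k + 3)).
So A=1/2 and B=1, with C=k**2 - 5*k/2 + 3/2.
Set up (1/2)·f(k+1) − (1)·f(k) − (k**2 - 5*k/2 + 3/2) = 0.
Bound: deg f ≤ 2.
A polynomial solution: f(k) = -2*k**2 + k - 4.
So s_k = (B(k−1)f/C)·t_k = (-2*(2*k**2 - k + 4)/((k - 1)*(2*k - 3)))·t_k = (-2*k**2 + k - 4)/2**k.
Check: Δs_k = (2*k**2 - 5*k + 3)/(2*2**k). ✓
Σ_(k=0)^n t_k = s_(n+1) − s_(0) = (2**(-n - 1)*(-2*n**2 - 3*n - 5)) − (-4), i.e. 2**(-n - 1)*(2**(n + 3) - 2*n**2 - 3*n - 5).

S(n) = 2^{- n - 1} \left(2^{n + 3} - 2 n^{2} - 3 n - 5\right)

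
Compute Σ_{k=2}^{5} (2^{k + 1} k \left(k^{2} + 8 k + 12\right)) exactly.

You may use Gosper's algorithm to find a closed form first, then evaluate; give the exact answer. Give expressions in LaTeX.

Σ = 34992

t_(k+1)/t_k = 2*(k + 1)*(8*k + (k + 1)**2 + 20)/(k*(k**2 + 8*k + 12)).
A = 2, B = 1, C = k**3 + 8*k**2 + 12*k.
Set up (2)·f(k+1) − (1)·f(k) − (k**3 + 8*k**2 + 12*k) = 0.
Bound: deg f ≤ 3.
Solve for f: f(k) = k**3 + 2*k**2 - 2*k - 2 (degree 3 ≤ 3).
Get s_k = R·t_k = 2**(k + 1)*(k**3 + 2*k**2 - 2*k - 2) with R(k) = B(k−1)f(k)/C(k) = (k**3 + 2*k**2 - 2*k - 2)/(k*(k + 2)*(k + 6)).
Δs = 2**(k + 1)*k*(k**2 + 8*k + 12), as required.
Telescoping: Σ = s_(6) − s_(2) = 35072 − (80) = 34992.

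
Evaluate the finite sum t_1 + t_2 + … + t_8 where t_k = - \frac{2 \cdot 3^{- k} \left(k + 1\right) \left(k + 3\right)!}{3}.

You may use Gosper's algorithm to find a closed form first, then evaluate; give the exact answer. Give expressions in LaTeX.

r(k) = (k + 2)*(k + 4)/(3*(k + 1)) after simplifying.
A = k/3 + 4/3, B = 1, C = k + 1.
f must satisfy (k/3 + 4/3)·f(k+1) − (1)·f(k) = k + 1.
deg f ≤ 0 (via 1,0,1).
A polynomial solution: f(k) = 3.
Certificate R = B(k−1)f/C = 3/(k + 1) gives s_k = -2*factorial(k + 3)/3**k.
Verify: -2*(k + 1)*factorial(k + 3)/(3*3**k) matches t_k.
Σ_(k=1)^(8) t_k = s_(9) − s_(1) = -3942400/81 − (-16) = -3941104/81.

Σ = -3941104/81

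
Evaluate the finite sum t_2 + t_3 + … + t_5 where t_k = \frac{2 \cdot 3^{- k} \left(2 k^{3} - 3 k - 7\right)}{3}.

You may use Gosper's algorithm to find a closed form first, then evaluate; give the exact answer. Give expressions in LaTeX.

The ratio is (3*k - 2*(k + 1)**3 + 10)/(3*(-2*k**3 + 3*k + 7)).
Gosper form: A/B · C(k+1)/C(k) with A=1/3, B=1, C=k**3 - 3*k/2 - 7/2.
Need (1/3)·f(k+1) − (1)·f(k) = k**3 - 3*k/2 - 7/2.
d = 3 from the (0,0,3) case.
Solve for f: f(k) = -3*(2*k**3 + 3*k**2 + 3*k - 3)/4 (degree 3 ≤ 3).
Certificate R = B(k−1)f/C = -3*(2*k**3 + 3*k**2 + 3*k - 3)/(2*(2*k**3 - 3*k - 7)) gives s_k = (-2*k**3 - 3*k**2 - 3*k + 3)/3**k.
s_(k+1) − s_k = 2*(2*k**3 - 3*k - 7)/(3*3**k) = t_k.
Evaluate s at k=6 and k=2: -185/243 and -31/9; difference 652/243.

Σ = 652/243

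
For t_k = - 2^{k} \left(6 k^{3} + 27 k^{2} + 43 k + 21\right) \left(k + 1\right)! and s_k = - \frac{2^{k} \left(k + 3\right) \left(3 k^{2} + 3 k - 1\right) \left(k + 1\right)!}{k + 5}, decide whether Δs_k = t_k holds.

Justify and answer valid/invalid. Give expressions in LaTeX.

s_(k+1) = -2**(k + 1)*(k + 4)*(3*k**2 + 9*k + 5)*factorial(k + 2)/(k + 6)
s_(k+1) − s_k = -2**k*(6*k**5 + 81*k**4 + 406*k**3 + 954*k**2 + 1055*k + 418)*factorial(k + 1)/((k + 5)*(k + 6))
(s_(k+1) − s_k) − t_k = 2**(k + 1)*(6*k**4 + 57*k**3 + 175*k**2 + 233*k + 106)*factorial(k + 1)/((k + 5)*(k + 6))

Invalid: residual \frac{2^{k + 1} \left(6 k^{4} + 57 k^{3} + 175 k^{2} + 233 k + 106\right) \left(k + 1\right)!}{\left(k + 5\right) \left(k + 6\right)} ≠ 0.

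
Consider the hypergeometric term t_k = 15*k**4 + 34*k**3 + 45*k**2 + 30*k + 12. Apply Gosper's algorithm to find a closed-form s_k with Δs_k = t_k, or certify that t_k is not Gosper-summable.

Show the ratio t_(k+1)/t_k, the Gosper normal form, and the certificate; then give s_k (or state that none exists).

s_k = k*(3*k**4 + k**3 + 3*k**2 + k + 4)

Ratio r(k) = (15*k**4 + 94*k**3 + 237*k**2 + 282*k + 136)/(15*k**4 + 34*k**3 + 45*k**2 + 30*k + 12).
A = 1, B = 1, C = k**4 + 34*k**3/15 + 3*k**2 + 2*k + 4/5.
Solve (1)·f(k+1) − (1)·f(k) = k**4 + 34*k**3/15 + 3*k**2 + 2*k + 4/5.
From deg A=0, deg B=0, deg C=4: d=5.
Solve for f: f(k) = k*(3*k**4 + k**3 + 3*k**2 + k + 4)/15 (degree 5 ≤ 5).
Get s_k = R·t_k = k*(3*k**4 + k**3 + 3*k**2 + k + 4) with R(k) = B(k−1)f(k)/C(k) = k*(3*k**4 + k**3 + 3*k**2 + k + 4)/(15*k**4 + 34*k**3 + 45*k**2 + 30*k + 12).
Δs = 15*k**4 + 34*k**3 + 45*k**2 + 30*k + 12, as required.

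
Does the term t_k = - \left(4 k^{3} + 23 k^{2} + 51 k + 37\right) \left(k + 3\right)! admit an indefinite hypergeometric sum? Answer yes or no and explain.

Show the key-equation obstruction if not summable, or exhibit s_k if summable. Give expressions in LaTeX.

Yes. s_k = - \left(4 k^{2} + 3 k + 3\right) \left(k + 3\right)!.

r(k) = (4*k**4 + 51*k**3 + 249*k**2 + 551*k + 460)/(4*k**3 + 23*k**2 + 51*k + 37) after simplifying.
A = k + 4, B = 1, C = k**3 + 23*k**2/4 + 51*k/4 + 37/4.
Set up (k + 4)·f(k+1) − (1)·f(k) − (k**3 + 23*k**2/4 + 51*k/4 + 37/4) = 0.
From deg A=1, deg B=0, deg C=3: d=2.
A polynomial solution: f(k) = (4*k**2 + 3*k + 3)/4.
R(k) = B(k−1)·f(k)/C(k) = (4*k**2 + 3*k + 3)/(4*k**3 + 23*k**2 + 51*k + 37); s_k = R·t_k = -(4*k**2 + 3*k + 3)*factorial(k + 3).
Verify: -(4*k**3 + 23*k**2 + 51*k + 37)*factorial(k + 3) matches t_k.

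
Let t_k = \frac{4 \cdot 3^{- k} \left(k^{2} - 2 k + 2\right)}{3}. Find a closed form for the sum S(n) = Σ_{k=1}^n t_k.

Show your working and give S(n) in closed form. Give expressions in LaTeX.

Ratio r(k) = (k**2 + 1)/(3*(k**2 - 2*k + 2)).
Factor: A=1/3; B=1; C=k**2 - 2*k + 2.
Set up (1/3)·f(k+1) − (1)·f(k) − (k**2 - 2*k + 2) = 0.
Bound: deg f ≤ 2.
Solve for f: f(k) = -3*(k**2 - k + 2)/2 (degree 2 ≤ 2).
So s_k = (B(k−1)f/C)·t_k = (-3*(k**2 - k + 2)/(2*(k**2 - 2*k + 2)))·t_k = 2*(-k**2 + k - 2)/3**k.
Check: Δs_k = 4*(k**2 - 2*k + 2)/(3*3**k). ✓
Σ_(k=1)^n t_k = s_(n+1) − s_(1) = (2*3**(-n - 1)*(-n**2 - n - 2)) − (-4/3), i.e. 2*3**(-n - 1)*(2*3**n - n**2 - n - 2).

S(n) = 2 \cdot 3^{- n - 1} \left(2 \cdot 3^{n} - n^{2} - n - 2\right)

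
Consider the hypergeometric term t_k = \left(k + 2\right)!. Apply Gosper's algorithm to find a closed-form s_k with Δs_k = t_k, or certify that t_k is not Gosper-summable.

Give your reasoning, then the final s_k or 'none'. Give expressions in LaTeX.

none — t_k is not Gosper-summable

r(k) = k + 3 after simplifying.
Gosper form: A/B · C(k+1)/C(k) with A=k + 3, B=1, C=1.
Need (k + 3)·f(k+1) − (1)·f(k) = 1.
deg f ≤ -1 (via 1,0,0).
deg f ≤ -1 is impossible — no certificate.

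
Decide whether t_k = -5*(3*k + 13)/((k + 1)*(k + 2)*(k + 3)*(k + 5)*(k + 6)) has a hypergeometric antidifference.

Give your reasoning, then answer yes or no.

Yes. s_k = k*(-k**2 - 8*k - 17)/(2*(k**3 + 8*k**2 + 17*k + 10)).

The ratio is (k + 1)*(k + 5)*(3*k + 16)/((k + 4)*(k + 7)*(3*k + 13)).
A = k + 1, B = k + 7, C = k**2 + 25*k/3 + 52/3.
Key eq: (k + 1)·f(k+1) = (k + 6)·f(k) + (k**2 + 25*k/3 + 52/3).
From deg A=1, deg B=1, deg C=2: d=5.
A polynomial solution: f(k) = k*(k + 3)*(k + 4)*(k**2 + 8*k + 17)/30.
Get s_k = R·t_k = k*(-k**2 - 8*k - 17)/(2*(k**3 + 8*k**2 + 17*k + 10)) with R(k) = B(k−1)f(k)/C(k) = k*(k + 3)*(k + 6)*(k**2 + 8*k + 17)/(10*(3*k + 13)).
Δs = 5*(-3*k - 13)/(k**5 + 17*k**4 + 107*k**3 + 307*k**2 + 396*k + 180), as required.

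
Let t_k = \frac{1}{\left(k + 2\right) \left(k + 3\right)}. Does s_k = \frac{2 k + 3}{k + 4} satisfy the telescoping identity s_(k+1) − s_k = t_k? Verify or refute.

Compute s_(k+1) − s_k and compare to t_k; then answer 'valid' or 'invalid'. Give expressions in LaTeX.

s_(k+1) = (2*k + 5)/(k + 5)
s_(k+1) − s_k = 5/(k**2 + 9*k + 20)
(s_(k+1) − s_k) − t_k = 2*(2*k**2 + 8*k + 5)/(k**4 + 14*k**3 + 71*k**2 + 154*k + 120)

Invalid: residual \frac{2 \left(2 k^{2} + 8 k + 5\right)}{k^{4} + 14 k^{3} + 71 k^{2} + 154 k + 120} ≠ 0.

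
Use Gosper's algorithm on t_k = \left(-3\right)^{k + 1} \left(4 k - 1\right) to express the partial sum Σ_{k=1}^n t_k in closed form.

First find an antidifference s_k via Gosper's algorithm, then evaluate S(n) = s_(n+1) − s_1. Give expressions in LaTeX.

r(k) = 3*(-4*k - 3)/(4*k - 1) after simplifying.
A = -3, B = 1, C = k - 1/4.
f must satisfy (-3)·f(k+1) − (1)·f(k) = k - 1/4.
Degrees (0,0,1) ⇒ d ≤ 1.
A polynomial solution: f(k) = -(k - 1)/4.
So s_k = (B(k−1)f/C)·t_k = (-(k - 1)/(4*k - 1))·t_k = (-3)**(k + 1)*(1 - k).
s_(k+1) − s_k = (-3)**(k + 1)*(4*k - 1) = t_k.
s_(n+1) = -(-3)**(n + 2)*n and s_(1) = 0, so S(n) = -(-3)**(n + 2)*n.

S(n) = - \left(-3\right)^{n + 2} n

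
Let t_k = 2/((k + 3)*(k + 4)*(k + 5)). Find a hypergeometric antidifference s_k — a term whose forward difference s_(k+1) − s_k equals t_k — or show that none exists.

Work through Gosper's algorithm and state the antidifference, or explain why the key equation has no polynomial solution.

s_k = k*(k + 7)/(12*(k + 3)*(k + 4))

Compute t_(k+1)/t_k: get (k + 3)/(k + 6).
Normal form (A,B,C) = (k + 3, k + 6, 1).
Solve (k + 3)·f(k+1) − (k + 5)·f(k) = 1.
Bound: deg f ≤ 2.
Match coefficients ⇒ f(k) = k*(k + 7)/24.
Certificate R = B(k−1)f/C = k*(k + 5)*(k + 7)/24 gives s_k = k*(k + 7)/(12*(k + 3)*(k + 4)).
Verify: 2/(k**3 + 12*k**2 + 47*k + 60) matches t_k.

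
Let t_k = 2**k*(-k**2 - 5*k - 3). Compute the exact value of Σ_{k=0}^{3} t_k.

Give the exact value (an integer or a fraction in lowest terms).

The ratio is 2*(k**2 + 7*k + 9)/(k**2 + 5*k + 3).
So A=2 and B=1, with C=k**2 + 5*k + 3.
Key eq: (2)·f(k+1) = (1)·f(k) + (k**2 + 5*k + 3).
deg f ≤ 2 (via 0,0,2).
Solving with deg f ≤ 2: f(k) = k**2 + k - 1.
Certificate R = B(k−1)f/C = (k**2 + k - 1)/(k**2 + 5*k + 3) gives s_k = 2**k*(-k**2 - k + 1).
Verify: 2**k*(-k**2 - 5*k - 3) matches t_k.
Σ_(k=0)^(3) t_k = s_(4) − s_(0) = -304 − (1) = -305.

Σ = -305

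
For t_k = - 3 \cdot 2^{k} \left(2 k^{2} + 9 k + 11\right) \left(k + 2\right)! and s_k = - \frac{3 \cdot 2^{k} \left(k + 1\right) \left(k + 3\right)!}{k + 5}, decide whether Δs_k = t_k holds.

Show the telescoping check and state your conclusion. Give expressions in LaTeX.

Invalid: residual \frac{6 \cdot 2^{k} \left(2 k^{3} + 19 k^{2} + 55 k + 54\right) \left(k + 2\right)!}{\left(k + 5\right) \left(k + 6\right)} ≠ 0.

s_(k+1) = -6*2**k*(k + 2)*factorial(k + 4)/(k + 6)
s_(k+1) − s_k = -3*2**k*(2*k**3 + 21*k**2 + 69*k + 74)*factorial(k + 3)/((k + 5)*(k + 6))
(s_(k+1) − s_k) − t_k = 6*2**k*(2*k**3 + 19*k**2 + 55*k + 54)*factorial(k + 2)/((k + 5)*(k + 6))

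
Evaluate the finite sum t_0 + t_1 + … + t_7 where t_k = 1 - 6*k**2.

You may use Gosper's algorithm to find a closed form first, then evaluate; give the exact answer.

t_(k+1)/t_k = (6*(k + 1)**2 - 1)/(6*k**2 - 1).
Take A(k)=1, B(k)=1, C(k)=k**2 - 1/6.
Need (1)·f(k+1) − (1)·f(k) = k**2 - 1/6.
d = 3 from the (0,0,2) case.
Solving with deg f ≤ 3: f(k) = k**2*(2*k - 3)/6.
R(k) = B(k−1)·f(k)/C(k) = k**2*(2*k - 3)/(6*k**2 - 1); s_k = R·t_k = k**2*(3 - 2*k).
Δs = 1 - 6*k**2, as required.
Telescoping: Σ = s_(8) − s_(0) = -832 − (0) = -832.

Σ = -832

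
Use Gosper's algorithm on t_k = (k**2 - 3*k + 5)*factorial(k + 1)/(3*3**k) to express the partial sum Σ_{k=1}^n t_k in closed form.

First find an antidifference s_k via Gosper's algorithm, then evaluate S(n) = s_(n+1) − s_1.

S(n) = 3**(-n - 1)*(4*3**n + n**3*factorial(n) + n**2*factorial(n) - 4*n*factorial(n) - 4*factorial(n))

Compute t_(k+1)/t_k: get (k**3 + k**2 + k + 6)/(3*(k**2 - 3*k + 5)).
A = k/3 + 2/3, B = 1, C = k**2 - 3*k + 5.
Solve (k/3 + 2/3)·f(k+1) − (1)·f(k) = k**2 - 3*k + 5.
From deg A=1, deg B=0, deg C=2: d=1.
Coefficient equations give f(k) = 3*(k - 3).
Certificate R = B(k−1)f/C = 3*(k - 3)/(k**2 - 3*k + 5) gives s_k = (k - 3)*factorial(k + 1)/3**k.
s_(k+1) − s_k = (k**2 - 3*k + 5)*factorial(k + 1)/(3*3**k) = t_k.
Telescope: S(n) = s_(n+1) − s_(1) = 3**(-n - 1)*(n - 2)*factorial(n + 2) − (-4/3) = 3**(-n - 1)*(4*3**n + n**3*factorial(n) + n**2*factorial(n) - 4*n*factorial(n) - 4*factorial(n)).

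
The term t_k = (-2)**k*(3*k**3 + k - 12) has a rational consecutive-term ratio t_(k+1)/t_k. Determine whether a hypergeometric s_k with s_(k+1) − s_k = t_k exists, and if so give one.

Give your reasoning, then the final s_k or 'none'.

s_k = (-2)**k*(-k**3 + 2*k**2 - k + 4)

The ratio is 2*(-k - 3*(k + 1)**3 + 11)/(3*k**3 + k - 12).
Factor: A=-2; B=1; C=k**3 + k/3 - 4.
Need (-2)·f(k+1) − (1)·f(k) = k**3 + k/3 - 4.
d = 3 from the (0,0,3) case.
Coefficient equations give f(k) = -(k**3 - 2*k**2 + k - 4)/3.
Then R = B(k−1)f/C = -(k**3 - 2*k**2 + k - 4)/(3*k**3 + k - 12), so s_k = R(k)·t_k = (-2)**k*(-k**3 + 2*k**2 - k + 4).
Check: Δs_k = (-2)**k*(3*k**3 + k - 12). ✓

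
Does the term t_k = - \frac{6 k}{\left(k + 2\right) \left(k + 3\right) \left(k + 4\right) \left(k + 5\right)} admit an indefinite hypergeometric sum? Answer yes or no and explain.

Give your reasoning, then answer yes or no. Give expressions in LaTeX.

Compute t_(k+1)/t_k: get (k + 1)*(k + 2)/(k*(k + 6)).
Normal form (A,B,C) = (k + 2, k + 6, k).
Key eq: (k + 2)·f(k+1) = (k + 5)·f(k) + (k).
deg f ≤ 3 (via 1,1,1).
Solve for f: f(k) = k*(k - 1)*(k + 10)/72 (degree 3 ≤ 3).
So s_k = (B(k−1)f/C)·t_k = ((k - 1)*(k + 5)*(k + 10)/72)·t_k = k*(-k**2 - 9*k + 10)/(12*(k + 2)*(k + 3)*(k + 4)).
Verify: -6*k/(k**4 + 14*k**3 + 71*k**2 + 154*k + 120) matches t_k.

Yes. s_k = \frac{k \left(- k^{2} - 9 k + 10\right)}{12 \left(k + 2\right) \left(k + 3\right) \left(k + 4\right)}.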